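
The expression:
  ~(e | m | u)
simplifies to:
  ~e & ~m & ~u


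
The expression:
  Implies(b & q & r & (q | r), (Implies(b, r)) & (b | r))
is always true.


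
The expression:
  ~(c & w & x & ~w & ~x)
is always true.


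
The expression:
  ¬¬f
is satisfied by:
  {f: True}


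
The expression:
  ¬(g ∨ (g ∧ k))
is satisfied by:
  {g: False}


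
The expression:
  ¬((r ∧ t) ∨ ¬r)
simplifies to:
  r ∧ ¬t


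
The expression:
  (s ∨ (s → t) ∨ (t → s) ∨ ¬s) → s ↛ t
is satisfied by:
  {s: True, t: False}


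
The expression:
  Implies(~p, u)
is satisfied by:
  {u: True, p: True}
  {u: True, p: False}
  {p: True, u: False}


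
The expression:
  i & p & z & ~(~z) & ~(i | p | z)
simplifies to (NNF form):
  False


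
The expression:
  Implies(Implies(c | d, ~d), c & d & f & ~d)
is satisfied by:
  {d: True}


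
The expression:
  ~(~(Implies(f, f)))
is always true.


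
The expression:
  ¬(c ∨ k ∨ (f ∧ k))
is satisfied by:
  {k: False, c: False}


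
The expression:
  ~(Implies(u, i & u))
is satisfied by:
  {u: True, i: False}


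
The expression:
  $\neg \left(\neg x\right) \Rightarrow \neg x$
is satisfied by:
  {x: False}


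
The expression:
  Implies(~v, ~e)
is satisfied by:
  {v: True, e: False}
  {e: False, v: False}
  {e: True, v: True}


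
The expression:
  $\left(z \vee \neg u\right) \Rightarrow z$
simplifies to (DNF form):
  $u \vee z$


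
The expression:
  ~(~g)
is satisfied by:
  {g: True}


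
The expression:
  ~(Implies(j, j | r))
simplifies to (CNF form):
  False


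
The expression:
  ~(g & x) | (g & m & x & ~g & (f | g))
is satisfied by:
  {g: False, x: False}
  {x: True, g: False}
  {g: True, x: False}


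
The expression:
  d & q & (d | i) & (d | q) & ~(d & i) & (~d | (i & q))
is never true.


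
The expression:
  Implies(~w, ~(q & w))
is always true.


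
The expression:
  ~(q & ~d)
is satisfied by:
  {d: True, q: False}
  {q: False, d: False}
  {q: True, d: True}


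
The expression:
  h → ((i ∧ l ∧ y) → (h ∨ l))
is always true.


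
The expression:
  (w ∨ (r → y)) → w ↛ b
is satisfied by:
  {r: True, w: True, b: False, y: False}
  {w: True, b: False, y: False, r: False}
  {r: True, w: True, y: True, b: False}
  {w: True, y: True, b: False, r: False}
  {r: True, b: False, y: False, w: False}
  {r: True, b: True, y: False, w: False}


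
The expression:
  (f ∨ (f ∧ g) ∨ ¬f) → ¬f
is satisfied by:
  {f: False}


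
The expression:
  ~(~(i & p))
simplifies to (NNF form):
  i & p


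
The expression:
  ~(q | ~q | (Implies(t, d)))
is never true.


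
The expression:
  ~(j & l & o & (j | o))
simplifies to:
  ~j | ~l | ~o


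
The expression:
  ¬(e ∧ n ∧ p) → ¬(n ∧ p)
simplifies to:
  e ∨ ¬n ∨ ¬p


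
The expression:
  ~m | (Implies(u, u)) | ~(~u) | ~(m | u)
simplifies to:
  True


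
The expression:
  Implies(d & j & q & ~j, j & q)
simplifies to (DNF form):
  True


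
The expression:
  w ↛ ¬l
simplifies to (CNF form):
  l ∧ w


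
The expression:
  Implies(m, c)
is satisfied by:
  {c: True, m: False}
  {m: False, c: False}
  {m: True, c: True}


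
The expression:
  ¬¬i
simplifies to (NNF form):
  i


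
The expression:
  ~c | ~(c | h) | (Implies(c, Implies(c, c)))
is always true.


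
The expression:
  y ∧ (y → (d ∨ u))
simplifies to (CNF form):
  y ∧ (d ∨ u)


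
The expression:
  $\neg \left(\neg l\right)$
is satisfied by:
  {l: True}


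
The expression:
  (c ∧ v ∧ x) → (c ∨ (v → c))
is always true.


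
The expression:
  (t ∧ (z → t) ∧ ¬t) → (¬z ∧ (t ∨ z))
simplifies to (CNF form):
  True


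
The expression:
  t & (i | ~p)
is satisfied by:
  {t: True, i: True, p: False}
  {t: True, p: False, i: False}
  {t: True, i: True, p: True}


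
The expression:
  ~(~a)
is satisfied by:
  {a: True}


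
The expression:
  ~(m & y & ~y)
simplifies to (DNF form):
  True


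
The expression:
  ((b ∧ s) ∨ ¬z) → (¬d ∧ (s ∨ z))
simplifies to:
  (s ∧ ¬d) ∨ (z ∧ ¬b) ∨ (z ∧ ¬s)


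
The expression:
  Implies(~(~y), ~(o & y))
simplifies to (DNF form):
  ~o | ~y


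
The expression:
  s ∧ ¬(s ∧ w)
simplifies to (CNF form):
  s ∧ ¬w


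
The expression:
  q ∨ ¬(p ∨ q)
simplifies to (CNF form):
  q ∨ ¬p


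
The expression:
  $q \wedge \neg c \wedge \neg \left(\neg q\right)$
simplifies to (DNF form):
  $q \wedge \neg c$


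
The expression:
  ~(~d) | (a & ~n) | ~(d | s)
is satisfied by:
  {d: True, a: True, s: False, n: False}
  {d: True, a: False, s: False, n: False}
  {n: True, d: True, a: True, s: False}
  {n: True, d: True, a: False, s: False}
  {a: True, n: False, s: False, d: False}
  {a: False, n: False, s: False, d: False}
  {n: True, a: True, s: False, d: False}
  {n: True, a: False, s: False, d: False}
  {d: True, s: True, a: True, n: False}
  {d: True, s: True, a: False, n: False}
  {n: True, d: True, s: True, a: True}
  {n: True, d: True, s: True, a: False}
  {s: True, a: True, n: False, d: False}


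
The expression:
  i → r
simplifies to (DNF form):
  r ∨ ¬i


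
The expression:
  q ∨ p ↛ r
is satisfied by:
  {q: True, p: True, r: False}
  {q: True, r: False, p: False}
  {q: True, p: True, r: True}
  {q: True, r: True, p: False}
  {p: True, r: False, q: False}


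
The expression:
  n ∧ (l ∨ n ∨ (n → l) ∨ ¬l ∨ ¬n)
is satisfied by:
  {n: True}


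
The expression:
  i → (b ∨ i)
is always true.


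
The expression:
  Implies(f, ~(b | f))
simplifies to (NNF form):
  ~f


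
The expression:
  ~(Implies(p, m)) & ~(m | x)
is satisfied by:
  {p: True, x: False, m: False}


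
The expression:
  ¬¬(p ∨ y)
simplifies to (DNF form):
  p ∨ y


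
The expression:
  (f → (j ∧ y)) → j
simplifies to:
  f ∨ j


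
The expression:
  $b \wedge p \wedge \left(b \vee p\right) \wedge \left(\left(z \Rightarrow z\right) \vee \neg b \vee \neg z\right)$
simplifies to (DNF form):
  $b \wedge p$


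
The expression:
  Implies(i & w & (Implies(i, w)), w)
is always true.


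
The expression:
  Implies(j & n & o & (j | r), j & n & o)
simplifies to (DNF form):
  True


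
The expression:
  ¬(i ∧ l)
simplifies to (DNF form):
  ¬i ∨ ¬l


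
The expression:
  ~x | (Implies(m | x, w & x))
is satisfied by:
  {w: True, x: False}
  {x: False, w: False}
  {x: True, w: True}


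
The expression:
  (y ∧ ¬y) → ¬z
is always true.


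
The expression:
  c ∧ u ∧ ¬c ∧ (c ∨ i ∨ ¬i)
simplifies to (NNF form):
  False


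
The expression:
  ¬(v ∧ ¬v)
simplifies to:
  True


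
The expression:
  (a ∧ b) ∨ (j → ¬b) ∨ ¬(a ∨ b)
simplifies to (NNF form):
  a ∨ ¬b ∨ ¬j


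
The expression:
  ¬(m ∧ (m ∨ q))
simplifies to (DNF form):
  ¬m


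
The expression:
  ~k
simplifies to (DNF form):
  ~k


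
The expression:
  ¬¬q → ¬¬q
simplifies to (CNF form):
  True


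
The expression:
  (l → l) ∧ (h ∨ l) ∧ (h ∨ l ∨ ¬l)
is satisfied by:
  {l: True, h: True}
  {l: True, h: False}
  {h: True, l: False}


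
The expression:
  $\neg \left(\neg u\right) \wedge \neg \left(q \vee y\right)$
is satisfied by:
  {u: True, q: False, y: False}


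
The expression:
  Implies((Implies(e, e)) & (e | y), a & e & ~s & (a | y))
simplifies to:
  (a | ~e) & (e | ~y) & (~e | ~s)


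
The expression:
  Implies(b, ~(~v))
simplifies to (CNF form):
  v | ~b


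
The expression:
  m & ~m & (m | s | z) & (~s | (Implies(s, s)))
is never true.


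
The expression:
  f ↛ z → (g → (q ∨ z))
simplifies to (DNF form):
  q ∨ z ∨ ¬f ∨ ¬g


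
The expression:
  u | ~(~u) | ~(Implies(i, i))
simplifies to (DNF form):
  u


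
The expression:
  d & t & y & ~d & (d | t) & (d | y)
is never true.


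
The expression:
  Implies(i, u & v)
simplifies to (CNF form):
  (u | ~i) & (v | ~i)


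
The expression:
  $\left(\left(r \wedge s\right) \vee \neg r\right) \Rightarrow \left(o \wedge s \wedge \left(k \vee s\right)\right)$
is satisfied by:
  {o: True, r: True, s: False}
  {r: True, s: False, o: False}
  {s: True, o: True, r: True}
  {s: True, o: True, r: False}


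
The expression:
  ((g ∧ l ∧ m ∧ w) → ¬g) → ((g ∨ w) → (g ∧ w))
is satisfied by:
  {w: False, g: False}
  {g: True, w: True}


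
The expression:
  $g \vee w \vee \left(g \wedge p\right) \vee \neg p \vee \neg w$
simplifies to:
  $\text{True}$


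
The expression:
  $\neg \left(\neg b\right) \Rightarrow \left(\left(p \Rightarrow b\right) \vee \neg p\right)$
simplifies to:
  $\text{True}$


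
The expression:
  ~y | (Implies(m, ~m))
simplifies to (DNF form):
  ~m | ~y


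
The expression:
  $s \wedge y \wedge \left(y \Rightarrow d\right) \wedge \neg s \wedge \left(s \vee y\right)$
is never true.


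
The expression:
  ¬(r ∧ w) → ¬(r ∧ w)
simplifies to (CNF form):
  True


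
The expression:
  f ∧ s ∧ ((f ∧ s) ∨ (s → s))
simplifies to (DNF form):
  f ∧ s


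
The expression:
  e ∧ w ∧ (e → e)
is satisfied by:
  {e: True, w: True}


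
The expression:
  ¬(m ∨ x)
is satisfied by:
  {x: False, m: False}


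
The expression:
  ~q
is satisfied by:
  {q: False}


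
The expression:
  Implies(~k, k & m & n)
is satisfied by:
  {k: True}


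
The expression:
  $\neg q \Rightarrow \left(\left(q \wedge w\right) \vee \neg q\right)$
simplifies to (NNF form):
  $\text{True}$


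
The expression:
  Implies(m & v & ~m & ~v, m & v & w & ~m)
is always true.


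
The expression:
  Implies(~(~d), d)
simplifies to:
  True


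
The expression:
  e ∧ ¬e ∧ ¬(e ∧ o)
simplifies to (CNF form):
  False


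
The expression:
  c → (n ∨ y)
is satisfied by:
  {n: True, y: True, c: False}
  {n: True, c: False, y: False}
  {y: True, c: False, n: False}
  {y: False, c: False, n: False}
  {n: True, y: True, c: True}
  {n: True, c: True, y: False}
  {y: True, c: True, n: False}


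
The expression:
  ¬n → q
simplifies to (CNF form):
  n ∨ q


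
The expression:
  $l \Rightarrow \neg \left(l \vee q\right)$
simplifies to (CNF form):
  $\neg l$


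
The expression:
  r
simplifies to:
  r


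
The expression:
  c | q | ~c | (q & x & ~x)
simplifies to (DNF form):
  True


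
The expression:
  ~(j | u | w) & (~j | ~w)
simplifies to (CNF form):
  ~j & ~u & ~w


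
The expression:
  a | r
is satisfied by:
  {r: True, a: True}
  {r: True, a: False}
  {a: True, r: False}


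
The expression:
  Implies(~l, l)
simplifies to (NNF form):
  l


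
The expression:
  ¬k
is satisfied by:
  {k: False}


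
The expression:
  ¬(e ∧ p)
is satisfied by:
  {p: False, e: False}
  {e: True, p: False}
  {p: True, e: False}


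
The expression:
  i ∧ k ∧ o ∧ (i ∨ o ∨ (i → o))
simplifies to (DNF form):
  i ∧ k ∧ o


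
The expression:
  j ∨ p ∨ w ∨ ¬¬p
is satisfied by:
  {p: True, w: True, j: True}
  {p: True, w: True, j: False}
  {p: True, j: True, w: False}
  {p: True, j: False, w: False}
  {w: True, j: True, p: False}
  {w: True, j: False, p: False}
  {j: True, w: False, p: False}


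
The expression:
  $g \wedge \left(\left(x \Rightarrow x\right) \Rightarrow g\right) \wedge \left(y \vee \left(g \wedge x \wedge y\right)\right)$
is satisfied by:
  {g: True, y: True}


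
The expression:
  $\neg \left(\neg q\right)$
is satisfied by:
  {q: True}


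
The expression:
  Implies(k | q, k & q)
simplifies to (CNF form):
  (k | ~k) & (k | ~q) & (q | ~k) & (q | ~q)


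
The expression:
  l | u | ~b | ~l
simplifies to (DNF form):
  True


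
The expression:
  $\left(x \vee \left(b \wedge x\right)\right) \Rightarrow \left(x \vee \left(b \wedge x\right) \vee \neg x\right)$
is always true.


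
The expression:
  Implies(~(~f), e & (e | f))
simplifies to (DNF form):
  e | ~f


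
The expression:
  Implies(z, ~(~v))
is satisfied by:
  {v: True, z: False}
  {z: False, v: False}
  {z: True, v: True}


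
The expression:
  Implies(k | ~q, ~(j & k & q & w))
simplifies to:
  ~j | ~k | ~q | ~w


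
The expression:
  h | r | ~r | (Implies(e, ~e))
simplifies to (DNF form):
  True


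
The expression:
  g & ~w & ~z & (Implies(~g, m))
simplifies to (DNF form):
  g & ~w & ~z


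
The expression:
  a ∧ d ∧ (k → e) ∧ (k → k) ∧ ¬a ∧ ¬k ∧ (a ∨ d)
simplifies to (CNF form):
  False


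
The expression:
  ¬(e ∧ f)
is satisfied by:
  {e: False, f: False}
  {f: True, e: False}
  {e: True, f: False}


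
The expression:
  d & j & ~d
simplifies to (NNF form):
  False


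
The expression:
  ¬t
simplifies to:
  ¬t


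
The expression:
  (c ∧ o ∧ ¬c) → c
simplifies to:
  True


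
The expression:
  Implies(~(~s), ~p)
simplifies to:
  ~p | ~s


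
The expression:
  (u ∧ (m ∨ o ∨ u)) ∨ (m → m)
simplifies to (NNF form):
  True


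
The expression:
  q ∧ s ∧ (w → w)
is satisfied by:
  {s: True, q: True}


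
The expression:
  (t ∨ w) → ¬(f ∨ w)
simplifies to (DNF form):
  (¬f ∧ ¬w) ∨ (¬t ∧ ¬w)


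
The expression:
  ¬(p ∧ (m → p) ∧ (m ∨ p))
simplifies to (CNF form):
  ¬p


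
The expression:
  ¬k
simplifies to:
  ¬k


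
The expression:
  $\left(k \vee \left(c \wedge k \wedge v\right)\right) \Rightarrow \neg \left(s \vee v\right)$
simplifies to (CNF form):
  $\left(\neg k \vee \neg s\right) \wedge \left(\neg k \vee \neg v\right)$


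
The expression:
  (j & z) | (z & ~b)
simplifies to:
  z & (j | ~b)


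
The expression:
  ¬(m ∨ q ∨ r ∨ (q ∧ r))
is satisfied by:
  {q: False, r: False, m: False}


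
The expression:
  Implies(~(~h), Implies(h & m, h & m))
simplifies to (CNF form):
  True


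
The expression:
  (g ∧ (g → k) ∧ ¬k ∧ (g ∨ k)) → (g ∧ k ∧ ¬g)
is always true.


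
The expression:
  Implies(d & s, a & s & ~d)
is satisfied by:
  {s: False, d: False}
  {d: True, s: False}
  {s: True, d: False}


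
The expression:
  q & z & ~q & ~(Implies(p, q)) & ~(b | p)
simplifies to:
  False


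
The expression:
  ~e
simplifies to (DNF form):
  ~e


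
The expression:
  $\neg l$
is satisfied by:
  {l: False}


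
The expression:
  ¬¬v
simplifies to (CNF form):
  v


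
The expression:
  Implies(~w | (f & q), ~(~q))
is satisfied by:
  {q: True, w: True}
  {q: True, w: False}
  {w: True, q: False}


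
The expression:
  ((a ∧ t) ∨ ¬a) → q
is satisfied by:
  {q: True, a: True, t: False}
  {q: True, a: False, t: False}
  {q: True, t: True, a: True}
  {q: True, t: True, a: False}
  {a: True, t: False, q: False}


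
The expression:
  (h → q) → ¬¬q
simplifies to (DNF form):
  h ∨ q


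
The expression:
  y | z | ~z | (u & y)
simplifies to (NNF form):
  True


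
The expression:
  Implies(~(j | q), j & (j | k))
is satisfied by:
  {q: True, j: True}
  {q: True, j: False}
  {j: True, q: False}


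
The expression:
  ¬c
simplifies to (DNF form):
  ¬c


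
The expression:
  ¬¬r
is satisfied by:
  {r: True}


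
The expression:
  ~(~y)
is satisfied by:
  {y: True}


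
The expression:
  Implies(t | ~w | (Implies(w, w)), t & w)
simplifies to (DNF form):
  t & w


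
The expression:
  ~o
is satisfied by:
  {o: False}


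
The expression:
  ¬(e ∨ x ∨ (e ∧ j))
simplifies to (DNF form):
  ¬e ∧ ¬x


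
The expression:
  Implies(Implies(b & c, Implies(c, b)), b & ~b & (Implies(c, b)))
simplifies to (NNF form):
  False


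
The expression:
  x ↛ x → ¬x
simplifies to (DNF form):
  True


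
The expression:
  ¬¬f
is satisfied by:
  {f: True}


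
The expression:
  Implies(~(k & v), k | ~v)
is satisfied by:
  {k: True, v: False}
  {v: False, k: False}
  {v: True, k: True}


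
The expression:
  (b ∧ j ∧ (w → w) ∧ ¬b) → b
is always true.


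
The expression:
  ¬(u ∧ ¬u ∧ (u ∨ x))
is always true.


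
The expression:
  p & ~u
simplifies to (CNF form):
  p & ~u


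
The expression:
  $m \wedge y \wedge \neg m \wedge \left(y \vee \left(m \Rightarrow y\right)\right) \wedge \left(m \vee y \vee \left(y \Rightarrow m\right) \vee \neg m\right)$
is never true.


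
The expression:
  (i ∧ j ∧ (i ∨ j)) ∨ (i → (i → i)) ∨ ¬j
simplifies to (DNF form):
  True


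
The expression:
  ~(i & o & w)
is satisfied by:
  {w: False, o: False, i: False}
  {i: True, w: False, o: False}
  {o: True, w: False, i: False}
  {i: True, o: True, w: False}
  {w: True, i: False, o: False}
  {i: True, w: True, o: False}
  {o: True, w: True, i: False}


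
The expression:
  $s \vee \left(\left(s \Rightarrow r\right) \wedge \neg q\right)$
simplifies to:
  $s \vee \neg q$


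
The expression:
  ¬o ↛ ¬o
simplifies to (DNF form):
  False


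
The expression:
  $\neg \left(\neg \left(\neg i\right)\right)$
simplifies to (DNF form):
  $\neg i$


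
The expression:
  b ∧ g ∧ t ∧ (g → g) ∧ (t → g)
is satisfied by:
  {t: True, b: True, g: True}


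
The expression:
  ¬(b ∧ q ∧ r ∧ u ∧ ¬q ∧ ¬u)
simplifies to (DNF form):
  True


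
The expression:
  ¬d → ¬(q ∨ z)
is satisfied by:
  {d: True, q: False, z: False}
  {d: True, z: True, q: False}
  {d: True, q: True, z: False}
  {d: True, z: True, q: True}
  {z: False, q: False, d: False}


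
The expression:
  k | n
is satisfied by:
  {n: True, k: True}
  {n: True, k: False}
  {k: True, n: False}


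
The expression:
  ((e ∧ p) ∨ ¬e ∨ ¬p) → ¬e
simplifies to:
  ¬e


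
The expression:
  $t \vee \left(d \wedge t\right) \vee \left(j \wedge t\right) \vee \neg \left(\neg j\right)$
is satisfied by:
  {t: True, j: True}
  {t: True, j: False}
  {j: True, t: False}


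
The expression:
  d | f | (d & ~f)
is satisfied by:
  {d: True, f: True}
  {d: True, f: False}
  {f: True, d: False}


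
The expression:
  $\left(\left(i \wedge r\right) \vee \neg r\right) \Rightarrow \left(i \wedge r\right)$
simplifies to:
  $r$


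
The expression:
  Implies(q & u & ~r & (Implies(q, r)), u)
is always true.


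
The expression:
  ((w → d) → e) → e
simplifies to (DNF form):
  d ∨ e ∨ ¬w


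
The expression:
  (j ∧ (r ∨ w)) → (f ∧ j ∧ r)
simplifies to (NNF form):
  (f ∧ r) ∨ (¬r ∧ ¬w) ∨ ¬j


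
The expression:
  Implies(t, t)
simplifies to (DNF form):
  True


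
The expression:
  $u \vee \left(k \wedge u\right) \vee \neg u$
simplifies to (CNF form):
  $\text{True}$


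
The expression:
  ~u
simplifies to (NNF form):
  ~u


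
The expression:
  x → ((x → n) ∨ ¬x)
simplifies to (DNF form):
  n ∨ ¬x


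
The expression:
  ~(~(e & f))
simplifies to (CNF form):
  e & f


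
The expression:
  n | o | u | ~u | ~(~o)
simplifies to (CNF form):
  True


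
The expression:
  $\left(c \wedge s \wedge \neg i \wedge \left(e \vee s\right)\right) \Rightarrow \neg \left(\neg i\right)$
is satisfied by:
  {i: True, s: False, c: False}
  {s: False, c: False, i: False}
  {i: True, c: True, s: False}
  {c: True, s: False, i: False}
  {i: True, s: True, c: False}
  {s: True, i: False, c: False}
  {i: True, c: True, s: True}


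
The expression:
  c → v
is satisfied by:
  {v: True, c: False}
  {c: False, v: False}
  {c: True, v: True}


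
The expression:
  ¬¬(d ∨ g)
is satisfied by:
  {d: True, g: True}
  {d: True, g: False}
  {g: True, d: False}


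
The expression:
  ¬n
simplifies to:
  ¬n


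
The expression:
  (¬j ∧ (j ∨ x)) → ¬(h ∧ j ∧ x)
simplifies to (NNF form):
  True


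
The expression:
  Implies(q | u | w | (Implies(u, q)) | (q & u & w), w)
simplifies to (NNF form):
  w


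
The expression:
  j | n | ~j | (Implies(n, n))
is always true.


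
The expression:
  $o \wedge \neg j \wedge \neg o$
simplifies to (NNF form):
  $\text{False}$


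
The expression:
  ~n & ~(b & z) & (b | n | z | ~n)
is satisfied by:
  {n: False, z: False, b: False}
  {b: True, n: False, z: False}
  {z: True, n: False, b: False}


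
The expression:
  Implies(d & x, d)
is always true.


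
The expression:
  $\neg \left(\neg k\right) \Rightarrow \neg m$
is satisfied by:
  {k: False, m: False}
  {m: True, k: False}
  {k: True, m: False}


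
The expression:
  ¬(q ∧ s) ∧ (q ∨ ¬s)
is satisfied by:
  {s: False}


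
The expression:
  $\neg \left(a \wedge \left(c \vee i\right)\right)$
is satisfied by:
  {c: False, a: False, i: False}
  {i: True, c: False, a: False}
  {c: True, i: False, a: False}
  {i: True, c: True, a: False}
  {a: True, i: False, c: False}


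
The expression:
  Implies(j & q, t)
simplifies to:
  t | ~j | ~q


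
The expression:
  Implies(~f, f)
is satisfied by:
  {f: True}


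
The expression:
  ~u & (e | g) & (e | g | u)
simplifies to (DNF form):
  (e & ~u) | (g & ~u)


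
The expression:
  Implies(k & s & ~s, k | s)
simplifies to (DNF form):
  True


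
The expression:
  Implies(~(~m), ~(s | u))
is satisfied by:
  {u: False, m: False, s: False}
  {s: True, u: False, m: False}
  {u: True, s: False, m: False}
  {s: True, u: True, m: False}
  {m: True, s: False, u: False}


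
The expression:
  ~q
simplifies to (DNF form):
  ~q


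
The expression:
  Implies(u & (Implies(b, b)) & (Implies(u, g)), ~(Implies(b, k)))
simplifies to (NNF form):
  ~g | ~u | (b & ~k)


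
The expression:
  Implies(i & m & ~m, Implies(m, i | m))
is always true.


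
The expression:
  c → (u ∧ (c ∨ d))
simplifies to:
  u ∨ ¬c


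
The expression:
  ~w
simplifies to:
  ~w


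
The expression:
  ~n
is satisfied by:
  {n: False}


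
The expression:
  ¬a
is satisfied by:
  {a: False}


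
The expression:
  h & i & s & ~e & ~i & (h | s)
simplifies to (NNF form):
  False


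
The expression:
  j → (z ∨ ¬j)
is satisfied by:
  {z: True, j: False}
  {j: False, z: False}
  {j: True, z: True}


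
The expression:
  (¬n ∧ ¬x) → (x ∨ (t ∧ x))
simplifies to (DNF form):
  n ∨ x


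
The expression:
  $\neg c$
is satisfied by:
  {c: False}


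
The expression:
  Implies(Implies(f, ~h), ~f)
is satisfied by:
  {h: True, f: False}
  {f: False, h: False}
  {f: True, h: True}


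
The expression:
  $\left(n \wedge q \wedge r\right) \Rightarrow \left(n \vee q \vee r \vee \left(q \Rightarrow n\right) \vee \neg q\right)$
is always true.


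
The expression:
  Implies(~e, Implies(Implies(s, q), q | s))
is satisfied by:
  {q: True, e: True, s: True}
  {q: True, e: True, s: False}
  {q: True, s: True, e: False}
  {q: True, s: False, e: False}
  {e: True, s: True, q: False}
  {e: True, s: False, q: False}
  {s: True, e: False, q: False}


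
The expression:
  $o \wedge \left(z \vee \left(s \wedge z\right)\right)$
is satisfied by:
  {z: True, o: True}


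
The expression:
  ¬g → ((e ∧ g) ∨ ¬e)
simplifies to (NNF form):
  g ∨ ¬e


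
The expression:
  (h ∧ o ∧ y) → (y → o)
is always true.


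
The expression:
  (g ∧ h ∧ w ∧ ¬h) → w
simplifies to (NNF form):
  True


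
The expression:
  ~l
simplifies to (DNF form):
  ~l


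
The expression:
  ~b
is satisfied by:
  {b: False}


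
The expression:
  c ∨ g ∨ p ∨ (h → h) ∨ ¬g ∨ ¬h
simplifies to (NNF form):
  True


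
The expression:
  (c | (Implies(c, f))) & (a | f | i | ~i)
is always true.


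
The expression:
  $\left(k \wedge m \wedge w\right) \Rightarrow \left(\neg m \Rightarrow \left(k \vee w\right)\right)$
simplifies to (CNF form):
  $\text{True}$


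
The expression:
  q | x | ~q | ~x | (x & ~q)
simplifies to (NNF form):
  True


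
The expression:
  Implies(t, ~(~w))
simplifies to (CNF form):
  w | ~t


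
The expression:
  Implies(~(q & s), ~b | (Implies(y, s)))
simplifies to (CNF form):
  s | ~b | ~y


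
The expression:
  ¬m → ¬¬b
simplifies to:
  b ∨ m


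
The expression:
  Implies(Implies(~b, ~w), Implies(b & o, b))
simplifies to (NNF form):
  True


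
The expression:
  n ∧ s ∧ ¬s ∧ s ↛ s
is never true.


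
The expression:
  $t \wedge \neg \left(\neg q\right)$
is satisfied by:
  {t: True, q: True}


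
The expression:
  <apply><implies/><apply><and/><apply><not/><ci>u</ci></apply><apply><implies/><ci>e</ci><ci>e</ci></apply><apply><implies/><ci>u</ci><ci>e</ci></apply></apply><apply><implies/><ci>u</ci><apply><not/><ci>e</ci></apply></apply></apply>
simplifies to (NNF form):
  <true/>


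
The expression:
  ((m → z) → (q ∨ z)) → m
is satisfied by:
  {m: True, z: False, q: False}
  {m: True, q: True, z: False}
  {m: True, z: True, q: False}
  {m: True, q: True, z: True}
  {q: False, z: False, m: False}


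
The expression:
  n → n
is always true.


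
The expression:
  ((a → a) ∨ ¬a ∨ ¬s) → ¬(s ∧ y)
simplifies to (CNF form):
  ¬s ∨ ¬y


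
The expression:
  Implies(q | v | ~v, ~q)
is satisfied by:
  {q: False}


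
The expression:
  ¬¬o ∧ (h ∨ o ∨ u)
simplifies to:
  o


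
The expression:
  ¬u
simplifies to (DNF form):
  ¬u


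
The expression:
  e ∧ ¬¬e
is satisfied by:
  {e: True}


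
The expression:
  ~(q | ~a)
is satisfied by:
  {a: True, q: False}


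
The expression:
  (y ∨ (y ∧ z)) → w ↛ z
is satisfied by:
  {w: True, y: False, z: False}
  {w: False, y: False, z: False}
  {z: True, w: True, y: False}
  {z: True, w: False, y: False}
  {y: True, w: True, z: False}


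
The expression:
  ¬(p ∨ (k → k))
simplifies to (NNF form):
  False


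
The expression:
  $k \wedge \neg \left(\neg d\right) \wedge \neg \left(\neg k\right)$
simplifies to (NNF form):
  $d \wedge k$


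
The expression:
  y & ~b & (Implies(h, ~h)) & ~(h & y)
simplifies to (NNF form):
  y & ~b & ~h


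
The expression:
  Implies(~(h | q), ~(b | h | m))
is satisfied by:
  {h: True, q: True, b: False, m: False}
  {h: True, q: True, m: True, b: False}
  {h: True, q: True, b: True, m: False}
  {h: True, q: True, m: True, b: True}
  {h: True, b: False, m: False, q: False}
  {h: True, m: True, b: False, q: False}
  {h: True, b: True, m: False, q: False}
  {h: True, m: True, b: True, q: False}
  {q: True, b: False, m: False, h: False}
  {m: True, q: True, b: False, h: False}
  {q: True, b: True, m: False, h: False}
  {m: True, q: True, b: True, h: False}
  {q: False, b: False, m: False, h: False}


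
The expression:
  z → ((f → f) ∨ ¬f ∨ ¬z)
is always true.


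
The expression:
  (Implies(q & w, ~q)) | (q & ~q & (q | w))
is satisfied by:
  {w: False, q: False}
  {q: True, w: False}
  {w: True, q: False}


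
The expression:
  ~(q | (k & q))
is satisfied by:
  {q: False}


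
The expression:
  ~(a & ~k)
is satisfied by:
  {k: True, a: False}
  {a: False, k: False}
  {a: True, k: True}


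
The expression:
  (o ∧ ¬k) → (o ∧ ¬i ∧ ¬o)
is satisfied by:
  {k: True, o: False}
  {o: False, k: False}
  {o: True, k: True}


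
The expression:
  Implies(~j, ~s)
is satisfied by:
  {j: True, s: False}
  {s: False, j: False}
  {s: True, j: True}


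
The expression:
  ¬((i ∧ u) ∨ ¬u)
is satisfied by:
  {u: True, i: False}


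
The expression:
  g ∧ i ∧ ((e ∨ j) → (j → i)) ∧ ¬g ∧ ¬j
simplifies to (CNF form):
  False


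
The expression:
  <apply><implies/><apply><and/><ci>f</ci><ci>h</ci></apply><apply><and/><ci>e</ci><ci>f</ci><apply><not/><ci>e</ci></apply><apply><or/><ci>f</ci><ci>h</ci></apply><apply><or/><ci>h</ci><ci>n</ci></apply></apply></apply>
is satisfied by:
  {h: False, f: False}
  {f: True, h: False}
  {h: True, f: False}


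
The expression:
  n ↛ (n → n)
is never true.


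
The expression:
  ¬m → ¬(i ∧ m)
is always true.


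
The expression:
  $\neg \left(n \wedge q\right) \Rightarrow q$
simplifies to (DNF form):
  $q$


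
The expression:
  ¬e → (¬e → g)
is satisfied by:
  {e: True, g: True}
  {e: True, g: False}
  {g: True, e: False}


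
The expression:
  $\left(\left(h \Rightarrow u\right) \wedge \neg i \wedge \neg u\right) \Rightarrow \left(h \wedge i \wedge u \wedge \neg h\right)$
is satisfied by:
  {i: True, u: True, h: True}
  {i: True, u: True, h: False}
  {i: True, h: True, u: False}
  {i: True, h: False, u: False}
  {u: True, h: True, i: False}
  {u: True, h: False, i: False}
  {h: True, u: False, i: False}


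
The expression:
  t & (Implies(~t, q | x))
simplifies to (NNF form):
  t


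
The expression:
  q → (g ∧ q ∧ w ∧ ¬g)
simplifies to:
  ¬q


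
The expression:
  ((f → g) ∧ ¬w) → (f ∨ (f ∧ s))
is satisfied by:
  {w: True, f: True}
  {w: True, f: False}
  {f: True, w: False}


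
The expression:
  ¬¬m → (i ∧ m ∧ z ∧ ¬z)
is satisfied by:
  {m: False}


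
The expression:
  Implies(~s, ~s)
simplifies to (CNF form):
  True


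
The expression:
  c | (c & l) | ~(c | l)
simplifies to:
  c | ~l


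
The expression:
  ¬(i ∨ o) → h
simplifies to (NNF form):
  h ∨ i ∨ o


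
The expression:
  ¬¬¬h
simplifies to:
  ¬h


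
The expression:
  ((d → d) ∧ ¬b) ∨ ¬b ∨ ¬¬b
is always true.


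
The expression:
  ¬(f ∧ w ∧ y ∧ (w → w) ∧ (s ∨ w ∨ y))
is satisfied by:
  {w: False, y: False, f: False}
  {f: True, w: False, y: False}
  {y: True, w: False, f: False}
  {f: True, y: True, w: False}
  {w: True, f: False, y: False}
  {f: True, w: True, y: False}
  {y: True, w: True, f: False}


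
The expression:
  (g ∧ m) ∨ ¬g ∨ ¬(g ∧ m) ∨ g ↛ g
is always true.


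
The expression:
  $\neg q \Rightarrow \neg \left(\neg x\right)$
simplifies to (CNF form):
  $q \vee x$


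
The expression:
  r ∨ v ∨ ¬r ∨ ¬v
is always true.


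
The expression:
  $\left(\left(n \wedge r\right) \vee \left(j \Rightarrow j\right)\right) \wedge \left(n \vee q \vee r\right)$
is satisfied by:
  {r: True, n: True, q: True}
  {r: True, n: True, q: False}
  {r: True, q: True, n: False}
  {r: True, q: False, n: False}
  {n: True, q: True, r: False}
  {n: True, q: False, r: False}
  {q: True, n: False, r: False}


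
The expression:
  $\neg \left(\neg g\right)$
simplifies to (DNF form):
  $g$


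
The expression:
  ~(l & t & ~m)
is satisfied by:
  {m: True, l: False, t: False}
  {l: False, t: False, m: False}
  {t: True, m: True, l: False}
  {t: True, l: False, m: False}
  {m: True, l: True, t: False}
  {l: True, m: False, t: False}
  {t: True, l: True, m: True}


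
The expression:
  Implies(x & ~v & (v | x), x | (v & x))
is always true.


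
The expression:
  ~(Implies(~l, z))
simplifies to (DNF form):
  ~l & ~z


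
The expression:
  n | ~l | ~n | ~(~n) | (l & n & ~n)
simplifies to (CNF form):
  True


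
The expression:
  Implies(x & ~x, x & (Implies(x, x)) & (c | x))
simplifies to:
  True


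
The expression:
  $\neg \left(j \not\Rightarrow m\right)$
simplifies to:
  $m \vee \neg j$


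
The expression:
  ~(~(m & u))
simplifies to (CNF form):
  m & u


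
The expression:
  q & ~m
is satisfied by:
  {q: True, m: False}


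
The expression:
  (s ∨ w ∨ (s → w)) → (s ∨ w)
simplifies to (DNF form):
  s ∨ w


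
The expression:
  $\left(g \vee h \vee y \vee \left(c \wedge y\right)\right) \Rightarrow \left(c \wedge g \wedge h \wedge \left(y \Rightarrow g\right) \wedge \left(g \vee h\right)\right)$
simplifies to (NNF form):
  $\left(c \vee \neg h\right) \wedge \left(g \vee \neg h\right) \wedge \left(g \vee \neg y\right) \wedge \left(h \vee \neg g\right)$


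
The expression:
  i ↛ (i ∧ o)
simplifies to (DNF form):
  i ∧ ¬o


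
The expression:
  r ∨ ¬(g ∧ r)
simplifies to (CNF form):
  True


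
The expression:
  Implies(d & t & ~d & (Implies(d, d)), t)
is always true.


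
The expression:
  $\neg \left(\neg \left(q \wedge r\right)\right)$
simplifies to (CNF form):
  $q \wedge r$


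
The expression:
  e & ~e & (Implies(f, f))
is never true.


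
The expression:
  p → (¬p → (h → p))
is always true.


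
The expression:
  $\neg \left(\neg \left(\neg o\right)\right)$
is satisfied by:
  {o: False}


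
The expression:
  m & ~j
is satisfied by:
  {m: True, j: False}


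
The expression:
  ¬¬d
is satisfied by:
  {d: True}


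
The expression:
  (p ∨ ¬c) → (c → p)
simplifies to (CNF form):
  True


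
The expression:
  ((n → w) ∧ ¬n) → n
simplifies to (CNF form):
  n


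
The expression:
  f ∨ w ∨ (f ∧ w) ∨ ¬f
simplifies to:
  True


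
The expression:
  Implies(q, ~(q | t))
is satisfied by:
  {q: False}


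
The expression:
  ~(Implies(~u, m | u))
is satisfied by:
  {u: False, m: False}


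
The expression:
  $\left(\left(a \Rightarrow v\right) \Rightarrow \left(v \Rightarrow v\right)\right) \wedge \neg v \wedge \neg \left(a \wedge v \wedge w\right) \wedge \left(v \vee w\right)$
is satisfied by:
  {w: True, v: False}


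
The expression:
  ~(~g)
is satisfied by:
  {g: True}


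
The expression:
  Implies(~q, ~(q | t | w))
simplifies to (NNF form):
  q | (~t & ~w)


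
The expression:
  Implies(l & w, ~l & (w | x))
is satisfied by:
  {l: False, w: False}
  {w: True, l: False}
  {l: True, w: False}


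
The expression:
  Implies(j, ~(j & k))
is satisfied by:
  {k: False, j: False}
  {j: True, k: False}
  {k: True, j: False}


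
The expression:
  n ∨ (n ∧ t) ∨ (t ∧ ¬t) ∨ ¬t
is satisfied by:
  {n: True, t: False}
  {t: False, n: False}
  {t: True, n: True}


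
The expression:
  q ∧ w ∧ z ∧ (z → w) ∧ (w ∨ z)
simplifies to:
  q ∧ w ∧ z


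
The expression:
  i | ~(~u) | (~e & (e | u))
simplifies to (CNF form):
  i | u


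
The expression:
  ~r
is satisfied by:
  {r: False}


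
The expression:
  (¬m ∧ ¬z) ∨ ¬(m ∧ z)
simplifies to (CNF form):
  ¬m ∨ ¬z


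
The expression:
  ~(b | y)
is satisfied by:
  {y: False, b: False}


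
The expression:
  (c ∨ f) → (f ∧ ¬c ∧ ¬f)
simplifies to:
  ¬c ∧ ¬f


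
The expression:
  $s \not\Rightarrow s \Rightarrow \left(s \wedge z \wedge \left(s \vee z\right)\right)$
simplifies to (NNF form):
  $\text{True}$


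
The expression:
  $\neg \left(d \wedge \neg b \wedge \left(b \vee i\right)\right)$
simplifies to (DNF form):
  $b \vee \neg d \vee \neg i$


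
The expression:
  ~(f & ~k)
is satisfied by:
  {k: True, f: False}
  {f: False, k: False}
  {f: True, k: True}


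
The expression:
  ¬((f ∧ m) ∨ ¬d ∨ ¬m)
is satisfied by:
  {m: True, d: True, f: False}


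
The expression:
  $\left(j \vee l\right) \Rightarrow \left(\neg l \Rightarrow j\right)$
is always true.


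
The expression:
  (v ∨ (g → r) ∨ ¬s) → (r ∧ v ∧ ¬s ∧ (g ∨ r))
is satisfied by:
  {v: True, r: True, g: True, s: False}
  {v: True, r: True, g: False, s: False}
  {s: True, g: True, r: False, v: False}


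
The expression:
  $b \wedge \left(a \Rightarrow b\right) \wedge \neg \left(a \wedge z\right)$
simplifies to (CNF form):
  $b \wedge \left(\neg a \vee \neg z\right)$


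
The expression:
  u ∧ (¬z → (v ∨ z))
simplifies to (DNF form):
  (u ∧ v) ∨ (u ∧ z)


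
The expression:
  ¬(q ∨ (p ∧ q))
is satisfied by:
  {q: False}


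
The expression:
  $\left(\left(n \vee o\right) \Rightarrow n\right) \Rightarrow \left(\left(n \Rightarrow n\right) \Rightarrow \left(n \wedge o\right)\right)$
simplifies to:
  $o$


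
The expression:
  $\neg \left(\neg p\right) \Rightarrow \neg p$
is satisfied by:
  {p: False}


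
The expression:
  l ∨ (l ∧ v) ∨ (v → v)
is always true.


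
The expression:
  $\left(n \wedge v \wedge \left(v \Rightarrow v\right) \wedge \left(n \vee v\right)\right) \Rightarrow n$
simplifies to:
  $\text{True}$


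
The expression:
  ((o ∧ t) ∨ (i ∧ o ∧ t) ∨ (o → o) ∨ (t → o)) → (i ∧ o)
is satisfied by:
  {i: True, o: True}


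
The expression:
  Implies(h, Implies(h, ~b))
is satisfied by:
  {h: False, b: False}
  {b: True, h: False}
  {h: True, b: False}


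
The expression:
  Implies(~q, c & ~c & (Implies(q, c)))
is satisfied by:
  {q: True}


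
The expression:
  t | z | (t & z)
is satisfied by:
  {t: True, z: True}
  {t: True, z: False}
  {z: True, t: False}


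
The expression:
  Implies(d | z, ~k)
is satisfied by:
  {z: False, k: False, d: False}
  {d: True, z: False, k: False}
  {z: True, d: False, k: False}
  {d: True, z: True, k: False}
  {k: True, d: False, z: False}


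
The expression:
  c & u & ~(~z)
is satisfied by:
  {c: True, z: True, u: True}


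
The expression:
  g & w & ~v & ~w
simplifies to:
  False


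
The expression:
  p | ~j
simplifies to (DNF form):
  p | ~j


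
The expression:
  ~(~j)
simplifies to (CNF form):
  j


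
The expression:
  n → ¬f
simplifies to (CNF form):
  ¬f ∨ ¬n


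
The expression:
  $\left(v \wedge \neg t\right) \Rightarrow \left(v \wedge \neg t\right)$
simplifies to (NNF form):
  $\text{True}$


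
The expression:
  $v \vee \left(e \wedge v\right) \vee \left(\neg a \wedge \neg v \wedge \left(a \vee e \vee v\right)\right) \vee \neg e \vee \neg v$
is always true.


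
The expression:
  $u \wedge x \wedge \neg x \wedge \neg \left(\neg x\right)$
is never true.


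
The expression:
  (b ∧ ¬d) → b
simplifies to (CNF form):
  True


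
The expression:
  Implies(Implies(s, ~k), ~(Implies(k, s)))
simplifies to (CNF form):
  k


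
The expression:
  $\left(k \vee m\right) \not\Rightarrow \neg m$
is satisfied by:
  {m: True}


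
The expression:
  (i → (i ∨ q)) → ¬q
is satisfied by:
  {q: False}


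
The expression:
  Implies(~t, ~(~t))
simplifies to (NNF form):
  t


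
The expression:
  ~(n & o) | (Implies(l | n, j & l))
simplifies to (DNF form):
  ~n | ~o | (j & l)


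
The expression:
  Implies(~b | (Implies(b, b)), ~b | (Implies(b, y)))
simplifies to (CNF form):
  y | ~b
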